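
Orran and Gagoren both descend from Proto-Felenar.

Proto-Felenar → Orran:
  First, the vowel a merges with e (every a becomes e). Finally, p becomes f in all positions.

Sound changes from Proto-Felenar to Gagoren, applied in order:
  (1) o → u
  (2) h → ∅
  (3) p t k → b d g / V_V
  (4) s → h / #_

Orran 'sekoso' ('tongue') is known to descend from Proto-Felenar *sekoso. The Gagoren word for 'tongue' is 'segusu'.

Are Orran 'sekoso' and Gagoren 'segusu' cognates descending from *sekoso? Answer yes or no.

no

Derive the expected Gagoren reflex of *sekoso:
Gagoren: *sekoso
  sekoso → sekusu   [vowel merger]
  sekusu (rule 2 does not apply)
  sekusu → segusu   [intervocalic voicing]
  segusu → hegusu   [debuccalisation]
  giving Gagoren hegusu.
The regular Gagoren reflex would be 'hegusu', but the attested form is 'segusu'. The correspondence is irregular, so they are not cognates (the Gagoren form has a different source).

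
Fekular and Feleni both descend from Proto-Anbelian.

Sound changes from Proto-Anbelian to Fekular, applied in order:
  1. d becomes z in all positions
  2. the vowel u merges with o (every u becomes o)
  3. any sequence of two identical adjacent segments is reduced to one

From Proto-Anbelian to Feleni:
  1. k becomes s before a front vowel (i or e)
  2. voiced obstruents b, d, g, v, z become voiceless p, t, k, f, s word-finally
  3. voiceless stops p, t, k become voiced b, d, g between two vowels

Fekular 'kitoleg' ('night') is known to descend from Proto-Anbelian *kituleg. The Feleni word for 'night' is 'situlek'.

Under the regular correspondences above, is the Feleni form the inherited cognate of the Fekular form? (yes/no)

Derive the expected Feleni reflex of *kituleg:
Feleni: *kituleg
  kituleg → situleg   [palatalisation]
  situleg → situlek   [final devoicing]
  situlek → sidulek   [intervocalic voicing]
  giving Feleni sidulek.
The regular Feleni reflex would be 'sidulek', but the attested form is 'situlek'. The correspondence is irregular, so they are not cognates (the Feleni form has a different source).

no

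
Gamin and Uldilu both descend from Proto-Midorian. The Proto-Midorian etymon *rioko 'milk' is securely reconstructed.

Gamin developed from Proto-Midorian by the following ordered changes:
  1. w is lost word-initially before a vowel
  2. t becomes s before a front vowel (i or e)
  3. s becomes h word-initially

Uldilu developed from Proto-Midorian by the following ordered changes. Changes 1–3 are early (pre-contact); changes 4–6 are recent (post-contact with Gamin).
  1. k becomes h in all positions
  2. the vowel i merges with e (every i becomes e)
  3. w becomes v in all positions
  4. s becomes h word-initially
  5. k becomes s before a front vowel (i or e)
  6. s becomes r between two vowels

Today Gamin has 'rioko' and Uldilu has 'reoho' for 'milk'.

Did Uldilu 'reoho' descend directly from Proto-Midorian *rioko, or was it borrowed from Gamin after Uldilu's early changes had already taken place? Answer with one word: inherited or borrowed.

If inherited, *rioko would pass through all of Uldilu's changes:
Uldilu: *rioko > rioho > reoho  (by unconditioned shift, vowel merger)
If borrowed from Gamin 'rioko' after the early changes, it would undergo only the recent ones:
  rule 4 (debuccalisation): no change (rioko)
  rule 5 (palatalisation): no change (rioko)
  rule 6 (rhotacism): no change (rioko)
  ⇒ as a loan: rioko
Uldilu 'reoho' matches the inherited outcome exactly, so it is an inherited cognate, not a loan.

inherited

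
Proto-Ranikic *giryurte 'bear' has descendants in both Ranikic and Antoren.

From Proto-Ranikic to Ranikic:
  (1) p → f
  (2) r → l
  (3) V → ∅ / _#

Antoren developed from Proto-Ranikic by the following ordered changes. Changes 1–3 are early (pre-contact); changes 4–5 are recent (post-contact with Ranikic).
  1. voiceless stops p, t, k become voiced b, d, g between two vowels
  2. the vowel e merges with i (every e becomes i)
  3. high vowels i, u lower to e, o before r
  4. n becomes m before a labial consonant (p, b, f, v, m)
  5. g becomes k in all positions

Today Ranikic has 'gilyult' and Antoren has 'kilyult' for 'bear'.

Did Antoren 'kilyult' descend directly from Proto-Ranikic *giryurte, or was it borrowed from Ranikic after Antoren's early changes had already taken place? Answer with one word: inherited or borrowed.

borrowed

If inherited, *giryurte would pass through all of Antoren's changes:
Antoren: *giryurte > giryurti > geryorti > keryorti  (by vowel merger, pre-rhotic lowering, unconditioned shift)
If borrowed from Ranikic 'gilyult' after the early changes, it would undergo only the recent ones:
  rule 4 (nasal place assimilation): no change (gilyult)
  rule 5 (unconditioned shift): gilyult → kilyult
  ⇒ as a loan: kilyult
Antoren 'kilyult' matches the loan outcome 'kilyult', not the inherited 'keryorti' — it skipped the early Antoren changes, so it was borrowed from Ranikic.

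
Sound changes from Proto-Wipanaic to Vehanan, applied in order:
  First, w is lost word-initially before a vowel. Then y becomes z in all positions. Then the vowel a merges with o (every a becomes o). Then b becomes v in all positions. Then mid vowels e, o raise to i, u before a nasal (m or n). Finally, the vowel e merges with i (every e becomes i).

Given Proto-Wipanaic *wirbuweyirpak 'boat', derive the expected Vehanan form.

Vehanan: *wirbuweyirpak > irbuweyirpak > irbuwezirpak > irbuwezirpok > irvuwezirpok > irvuwizirpok  (by glide loss, unconditioned shift, vowel merger, unconditioned shift, vowel merger)

irvuwizirpok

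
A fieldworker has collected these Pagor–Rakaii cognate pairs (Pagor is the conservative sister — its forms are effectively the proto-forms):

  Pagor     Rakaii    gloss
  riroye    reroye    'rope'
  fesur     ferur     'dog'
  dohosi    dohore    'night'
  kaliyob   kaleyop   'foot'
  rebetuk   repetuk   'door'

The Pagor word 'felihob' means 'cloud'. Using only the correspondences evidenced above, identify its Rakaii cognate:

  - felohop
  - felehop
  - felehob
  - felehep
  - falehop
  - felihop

kaliyob ~ kaleyop — Pagor i corresponds to Rakaii e after a consonant, before a consonant other than r, m, n, p, b, f, v.
kaliyob ~ kaleyop — Pagor b corresponds to Rakaii p word-finally.
Applying these to Pagor 'felihob':
  felihob → felehob   (i→e after a consonant, before a consonant other than r, m, n, p, b, f, v)
  felehob → felehop   (b→p word-finally)
So the Rakaii cognate is 'felehop'.

felehop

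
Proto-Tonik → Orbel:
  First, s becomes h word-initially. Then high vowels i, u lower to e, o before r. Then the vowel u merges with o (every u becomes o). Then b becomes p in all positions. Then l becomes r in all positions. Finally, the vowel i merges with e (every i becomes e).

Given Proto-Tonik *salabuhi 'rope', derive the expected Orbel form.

harapohe

Orbel: *salabuhi > halabuhi > halabohi > halapohi > harapohi > harapohe  (by debuccalisation, vowel merger, unconditioned shift, unconditioned shift, vowel merger)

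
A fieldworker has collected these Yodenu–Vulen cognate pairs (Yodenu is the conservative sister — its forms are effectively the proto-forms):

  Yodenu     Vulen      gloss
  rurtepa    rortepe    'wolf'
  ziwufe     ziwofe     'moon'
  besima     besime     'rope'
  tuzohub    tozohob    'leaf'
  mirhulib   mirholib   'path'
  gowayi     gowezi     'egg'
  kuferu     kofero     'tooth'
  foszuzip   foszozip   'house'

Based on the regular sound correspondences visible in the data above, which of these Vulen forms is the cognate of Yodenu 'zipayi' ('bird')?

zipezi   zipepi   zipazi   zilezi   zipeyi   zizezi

zipezi

gowayi ~ gowezi — Yodenu a corresponds to Vulen e after a consonant, before a consonant other than r, m, n, p, b, f, v.
gowayi ~ gowezi — Yodenu y corresponds to Vulen z between vowels (before a front vowel).
Applying these to Yodenu 'zipayi':
  zipayi → zipeyi   (a→e after a consonant, before a consonant other than r, m, n, p, b, f, v)
  zipeyi → zipezi   (y→z between vowels (before a front vowel))
So the Vulen cognate is 'zipezi'.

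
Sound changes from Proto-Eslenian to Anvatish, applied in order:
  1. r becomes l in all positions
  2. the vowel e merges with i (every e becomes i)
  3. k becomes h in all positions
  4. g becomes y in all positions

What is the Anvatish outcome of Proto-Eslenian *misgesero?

misyisilo

Anvatish: *misgesero > misgeselo > misgisilo > misyisilo  (by unconditioned shift, vowel merger, unconditioned shift)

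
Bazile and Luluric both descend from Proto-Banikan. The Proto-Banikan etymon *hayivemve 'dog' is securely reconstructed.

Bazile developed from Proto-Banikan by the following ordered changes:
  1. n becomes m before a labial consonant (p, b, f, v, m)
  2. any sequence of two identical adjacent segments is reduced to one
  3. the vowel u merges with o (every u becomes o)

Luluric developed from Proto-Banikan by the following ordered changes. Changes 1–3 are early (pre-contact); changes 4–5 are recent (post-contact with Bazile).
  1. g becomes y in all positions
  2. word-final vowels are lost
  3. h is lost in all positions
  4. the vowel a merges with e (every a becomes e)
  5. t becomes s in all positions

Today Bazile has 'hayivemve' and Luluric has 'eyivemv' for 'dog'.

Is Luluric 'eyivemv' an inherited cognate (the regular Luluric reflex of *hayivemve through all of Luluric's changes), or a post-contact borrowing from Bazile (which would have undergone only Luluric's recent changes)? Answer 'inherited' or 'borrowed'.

inherited

If inherited, *hayivemve would pass through all of Luluric's changes:
Luluric: *hayivemve
  hayivemve (rule 1 does not apply)
  hayivemve → hayivemv   [apocope]
  hayivemv → ayivemv   [h-loss]
  ayivemv → eyivemv   [vowel merger]
  eyivemv (rule 5 does not apply)
  giving Luluric eyivemv.
If borrowed from Bazile 'hayivemve' after the early changes, it would undergo only the recent ones:
  rule 4 (vowel merger): hayivemve → heyivemve
  rule 5 (unconditioned shift): no change (heyivemve)
  ⇒ as a loan: heyivemve
Luluric 'eyivemv' matches the inherited outcome exactly, so it is an inherited cognate, not a loan.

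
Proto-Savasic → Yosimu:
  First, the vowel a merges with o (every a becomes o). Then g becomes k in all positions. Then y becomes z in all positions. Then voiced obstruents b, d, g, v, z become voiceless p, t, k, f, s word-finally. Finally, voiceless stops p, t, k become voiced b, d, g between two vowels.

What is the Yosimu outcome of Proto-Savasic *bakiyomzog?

Yosimu: start from *bakiyomzog.
  rule 1 (vowel merger): bakiyomzog → bokiyomzog
  rule 2 (unconditioned shift): bokiyomzog → bokiyomzok
  rule 3 (unconditioned shift): bokiyomzok → bokizomzok
  rule 4: no change — bokizomzok
  rule 5 (intervocalic voicing): bokizomzok → bogizomzok
  ⇒ Yosimu bogizomzok

bogizomzok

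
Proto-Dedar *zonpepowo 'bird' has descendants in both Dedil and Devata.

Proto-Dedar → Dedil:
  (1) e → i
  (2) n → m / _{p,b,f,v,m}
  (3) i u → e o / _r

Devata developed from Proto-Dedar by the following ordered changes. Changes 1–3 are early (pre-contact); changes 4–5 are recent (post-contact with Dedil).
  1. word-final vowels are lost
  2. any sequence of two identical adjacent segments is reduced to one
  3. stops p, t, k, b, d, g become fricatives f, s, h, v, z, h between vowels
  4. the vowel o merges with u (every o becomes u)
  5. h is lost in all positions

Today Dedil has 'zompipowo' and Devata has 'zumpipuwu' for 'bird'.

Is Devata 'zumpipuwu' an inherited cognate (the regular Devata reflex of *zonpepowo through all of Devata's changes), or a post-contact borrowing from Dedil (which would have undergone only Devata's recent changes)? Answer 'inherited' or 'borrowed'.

borrowed

If inherited, *zonpepowo would pass through all of Devata's changes:
Devata: start from *zonpepowo.
  rule 1 (apocope): zonpepowo → zonpepow
  rule 2: no change — zonpepow
  rule 3 (intervocalic lenition): zonpepow → zonpefow
  rule 4 (vowel merger): zonpefow → zunpefuw
  rule 5: no change — zunpefuw
  ⇒ Devata zunpefuw
If borrowed from Dedil 'zompipowo' after the early changes, it would undergo only the recent ones:
  rule 4 (vowel merger): zompipowo → zumpipuwu
  rule 5 (h-loss): no change (zumpipuwu)
  ⇒ as a loan: zumpipuwu
Devata 'zumpipuwu' matches the loan outcome 'zumpipuwu', not the inherited 'zunpefuw' — it skipped the early Devata changes, so it was borrowed from Dedil.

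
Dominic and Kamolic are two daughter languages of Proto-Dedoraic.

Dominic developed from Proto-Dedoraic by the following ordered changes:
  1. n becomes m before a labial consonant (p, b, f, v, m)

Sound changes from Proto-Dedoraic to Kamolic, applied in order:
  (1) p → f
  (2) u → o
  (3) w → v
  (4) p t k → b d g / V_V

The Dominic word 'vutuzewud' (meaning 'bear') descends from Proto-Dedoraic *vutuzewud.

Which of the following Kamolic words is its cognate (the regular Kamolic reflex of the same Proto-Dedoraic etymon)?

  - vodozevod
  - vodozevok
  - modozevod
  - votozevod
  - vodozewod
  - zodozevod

Kamolic: *vutuzewud > votozewod > votozevod > vodozevod  (by vowel merger, unconditioned shift, intervocalic voicing)

vodozevod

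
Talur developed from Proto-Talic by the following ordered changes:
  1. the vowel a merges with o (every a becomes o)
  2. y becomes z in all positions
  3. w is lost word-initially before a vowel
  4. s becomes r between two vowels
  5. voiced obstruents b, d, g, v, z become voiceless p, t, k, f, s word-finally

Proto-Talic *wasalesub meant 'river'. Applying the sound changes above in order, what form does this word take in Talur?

orolerup

Talur: *wasalesub
  wasalesub → wosolesub   [vowel merger]
  wosolesub (rule 2 does not apply)
  wosolesub → osolesub   [glide loss]
  osolesub → orolerub   [rhotacism]
  orolerub → orolerup   [final devoicing]
  giving Talur orolerup.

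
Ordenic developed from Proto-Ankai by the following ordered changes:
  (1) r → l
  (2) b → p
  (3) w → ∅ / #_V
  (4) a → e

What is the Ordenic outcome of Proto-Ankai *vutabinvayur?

Ordenic: *vutabinvayur > vutabinvayul > vutapinvayul > vutepinveyul  (by unconditioned shift, unconditioned shift, vowel merger)

vutepinveyul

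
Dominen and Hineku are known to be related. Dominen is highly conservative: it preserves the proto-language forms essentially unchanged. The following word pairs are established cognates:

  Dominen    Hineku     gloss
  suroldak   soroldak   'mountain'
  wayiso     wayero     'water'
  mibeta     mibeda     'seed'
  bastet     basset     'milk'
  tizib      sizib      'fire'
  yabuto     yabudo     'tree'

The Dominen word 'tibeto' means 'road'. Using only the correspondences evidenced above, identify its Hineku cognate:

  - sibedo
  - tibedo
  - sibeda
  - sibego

tizib ~ sizib — Dominen t corresponds to Hineku s word-initially before a front vowel.
yabuto ~ yabudo — Dominen t corresponds to Hineku d between vowels (before a back vowel).
Applying these to Dominen 'tibeto':
  tibeto → sibeto   (t→s word-initially before a front vowel)
  sibeto → sibedo   (t→d between vowels (before a back vowel))
So the Hineku cognate is 'sibedo'.

sibedo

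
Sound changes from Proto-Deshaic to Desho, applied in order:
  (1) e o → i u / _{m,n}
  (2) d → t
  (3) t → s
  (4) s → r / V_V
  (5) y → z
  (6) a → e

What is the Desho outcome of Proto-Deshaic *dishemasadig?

sishimererig

Desho: start from *dishemasadig.
  rule 1 (pre-nasal raising): dishemasadig → dishimasadig
  rule 2 (unconditioned shift): dishimasadig → tishimasatig
  rule 3 (unconditioned shift): tishimasatig → sishimasasig
  rule 4 (rhotacism): sishimasasig → sishimararig
  rule 5: no change — sishimararig
  rule 6 (vowel merger): sishimararig → sishimererig
  ⇒ Desho sishimererig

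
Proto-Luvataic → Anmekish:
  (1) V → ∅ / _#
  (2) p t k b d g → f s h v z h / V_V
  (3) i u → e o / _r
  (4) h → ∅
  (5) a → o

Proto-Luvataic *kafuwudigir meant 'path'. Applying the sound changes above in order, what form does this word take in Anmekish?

Anmekish: start from *kafuwudigir.
  rule 1: no change — kafuwudigir
  rule 2 (intervocalic lenition): kafuwudigir → kafuwuzihir
  rule 3 (pre-rhotic lowering): kafuwuzihir → kafuwuziher
  rule 4 (h-loss): kafuwuziher → kafuwuzier
  rule 5 (vowel merger): kafuwuzier → kofuwuzier
  ⇒ Anmekish kofuwuzier

kofuwuzier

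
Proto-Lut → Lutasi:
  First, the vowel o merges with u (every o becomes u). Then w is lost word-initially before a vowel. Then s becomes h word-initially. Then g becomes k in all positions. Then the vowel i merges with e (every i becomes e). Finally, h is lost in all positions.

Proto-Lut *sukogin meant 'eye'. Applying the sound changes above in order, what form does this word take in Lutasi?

ukuken

Lutasi: *sukogin
  sukogin → sukugin   [vowel merger]
  sukugin (rule 2 does not apply)
  sukugin → hukugin   [debuccalisation]
  hukugin → hukukin   [unconditioned shift]
  hukukin → hukuken   [vowel merger]
  hukuken → ukuken   [h-loss]
  giving Lutasi ukuken.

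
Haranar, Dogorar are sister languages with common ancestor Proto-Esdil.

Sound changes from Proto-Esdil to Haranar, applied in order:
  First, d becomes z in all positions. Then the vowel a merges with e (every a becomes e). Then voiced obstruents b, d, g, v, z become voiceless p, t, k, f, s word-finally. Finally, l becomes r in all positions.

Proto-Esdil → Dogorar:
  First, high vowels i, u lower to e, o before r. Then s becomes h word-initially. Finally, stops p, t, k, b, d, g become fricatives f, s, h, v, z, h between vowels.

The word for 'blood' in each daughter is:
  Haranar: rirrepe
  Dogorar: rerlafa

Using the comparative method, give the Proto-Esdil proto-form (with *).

*rirlapa

Position 5: Haranar has e, Dogorar has a. Dogorar preserves a here (none of its changes turn any other segment into a), so the proto-segment is *a.
Position 6: Haranar has p, Dogorar has f. Taking the neighbouring segments as reconstructed: Haranar p can only go back to *p; Dogorar f could go back to *p or *f — the one source consistent with every daughter is *p.
Position 4: Haranar has r, Dogorar has l. Dogorar preserves l here (none of its changes turn any other segment into l), so the proto-segment is *l.
Continuing position by position gives *rirlapa; check it forward:
Haranar: *rirlapa
  rirlapa (rule 1 does not apply)
  rirlapa → rirlepe   [vowel merger]
  rirlepe (rule 3 does not apply)
  rirlepe → rirrepe   [unconditioned shift]
  giving Haranar rirrepe.
Dogorar: *rirlapa > rerlapa > rerlafa  (by pre-rhotic lowering, intervocalic lenition)
No other proto-form is consistent with every reflex, so the reconstruction is *rirlapa.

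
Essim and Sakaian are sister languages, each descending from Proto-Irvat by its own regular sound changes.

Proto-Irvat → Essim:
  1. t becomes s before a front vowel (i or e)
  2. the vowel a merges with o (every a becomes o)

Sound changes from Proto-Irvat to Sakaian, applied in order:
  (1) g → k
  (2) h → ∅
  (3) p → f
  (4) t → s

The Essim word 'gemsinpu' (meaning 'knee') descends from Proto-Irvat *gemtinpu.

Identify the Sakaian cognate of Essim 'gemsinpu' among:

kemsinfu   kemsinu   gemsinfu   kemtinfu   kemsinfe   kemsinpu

kemsinfu

Sakaian: start from *gemtinpu.
  rule 1 (unconditioned shift): gemtinpu → kemtinpu
  rule 2: no change — kemtinpu
  rule 3 (unconditioned shift): kemtinpu → kemtinfu
  rule 4 (unconditioned shift): kemtinfu → kemsinfu
  ⇒ Sakaian kemsinfu
The other candidates each miss or misapply at least one Sakaian change.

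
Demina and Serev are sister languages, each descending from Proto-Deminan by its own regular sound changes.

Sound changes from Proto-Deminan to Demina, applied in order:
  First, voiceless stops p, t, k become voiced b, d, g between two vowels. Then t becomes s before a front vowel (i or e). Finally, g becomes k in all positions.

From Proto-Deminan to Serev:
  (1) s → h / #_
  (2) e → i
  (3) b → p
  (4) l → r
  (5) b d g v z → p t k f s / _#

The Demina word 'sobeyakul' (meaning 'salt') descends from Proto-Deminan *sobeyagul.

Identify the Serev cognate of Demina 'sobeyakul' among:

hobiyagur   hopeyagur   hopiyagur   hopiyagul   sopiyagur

hopiyagur

Serev: *sobeyagul
  sobeyagul → hobeyagul   [debuccalisation]
  hobeyagul → hobiyagul   [vowel merger]
  hobiyagul → hopiyagul   [unconditioned shift]
  hopiyagul → hopiyagur   [unconditioned shift]
  hopiyagur (rule 5 does not apply)
  giving Serev hopiyagur.
Only 'hopiyagur' matches the regular Serev development of *sobeyagul.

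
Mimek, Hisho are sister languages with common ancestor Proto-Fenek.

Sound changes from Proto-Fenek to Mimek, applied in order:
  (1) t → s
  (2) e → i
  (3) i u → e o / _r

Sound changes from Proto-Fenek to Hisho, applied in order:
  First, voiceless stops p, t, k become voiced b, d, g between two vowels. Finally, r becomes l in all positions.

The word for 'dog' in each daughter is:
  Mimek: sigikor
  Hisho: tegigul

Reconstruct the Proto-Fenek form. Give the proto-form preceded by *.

Position 5: Mimek has k, Hisho has g. Mimek preserves k here (none of its changes turn any other segment into k), so the proto-segment is *k.
Position 2: Mimek has i, Hisho has e. Hisho preserves e here (none of its changes turn any other segment into e), so the proto-segment is *e.
Position 7: Mimek has r, Hisho has l. Mimek preserves r here (none of its changes turn any other segment into r), so the proto-segment is *r.
This points to *tegikur. Verify forward in each daughter:
Mimek: *tegikur > segikur > sigikur > sigikor  (by unconditioned shift, vowel merger, pre-rhotic lowering)
Hisho: *tegikur > tegigur > tegigul  (by intervocalic voicing, unconditioned shift)
*tegikur is the unique common source.

*tegikur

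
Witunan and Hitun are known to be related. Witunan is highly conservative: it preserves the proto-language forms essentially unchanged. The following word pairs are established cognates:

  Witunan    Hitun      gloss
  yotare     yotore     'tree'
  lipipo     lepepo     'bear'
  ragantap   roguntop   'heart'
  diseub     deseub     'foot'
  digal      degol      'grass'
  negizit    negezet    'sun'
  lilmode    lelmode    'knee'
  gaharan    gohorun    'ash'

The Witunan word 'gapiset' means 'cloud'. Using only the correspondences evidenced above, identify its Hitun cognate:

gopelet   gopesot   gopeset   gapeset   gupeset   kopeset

gopeset

ragantap ~ roguntop — Witunan a corresponds to Hitun o after a consonant, before a labial obstruent.
diseub ~ deseub, digal ~ degol — Witunan i corresponds to Hitun e after a consonant, before a consonant other than r, m, n, p, b, f, v.
Applying these to Witunan 'gapiset':
  gapiset → gopiset   (a→o after a consonant, before a labial obstruent)
  gopiset → gopeset   (i→e after a consonant, before a consonant other than r, m, n, p, b, f, v)
So the Hitun cognate is 'gopeset'.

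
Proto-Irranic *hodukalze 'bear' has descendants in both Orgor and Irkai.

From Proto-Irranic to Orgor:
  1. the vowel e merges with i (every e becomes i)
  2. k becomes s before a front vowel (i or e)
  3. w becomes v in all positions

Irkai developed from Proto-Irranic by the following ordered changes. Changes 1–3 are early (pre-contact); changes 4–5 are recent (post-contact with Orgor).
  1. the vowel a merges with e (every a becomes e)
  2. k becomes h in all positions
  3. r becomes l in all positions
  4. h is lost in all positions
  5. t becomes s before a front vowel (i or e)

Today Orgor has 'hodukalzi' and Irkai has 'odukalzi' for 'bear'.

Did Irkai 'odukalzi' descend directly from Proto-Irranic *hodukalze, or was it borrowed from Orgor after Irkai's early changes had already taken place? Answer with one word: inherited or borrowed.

If inherited, *hodukalze would pass through all of Irkai's changes:
Irkai: start from *hodukalze.
  rule 1 (vowel merger): hodukalze → hodukelze
  rule 2 (unconditioned shift): hodukelze → hoduhelze
  rule 3: no change — hoduhelze
  rule 4 (h-loss): hoduhelze → oduelze
  rule 5: no change — oduelze
  ⇒ Irkai oduelze
If borrowed from Orgor 'hodukalzi' after the early changes, it would undergo only the recent ones:
  rule 4 (h-loss): hodukalzi → odukalzi
  rule 5 (palatalisation): no change (odukalzi)
  ⇒ as a loan: odukalzi
Irkai 'odukalzi' matches the loan outcome 'odukalzi', not the inherited 'oduelze' — it skipped the early Irkai changes, so it was borrowed from Orgor.

borrowed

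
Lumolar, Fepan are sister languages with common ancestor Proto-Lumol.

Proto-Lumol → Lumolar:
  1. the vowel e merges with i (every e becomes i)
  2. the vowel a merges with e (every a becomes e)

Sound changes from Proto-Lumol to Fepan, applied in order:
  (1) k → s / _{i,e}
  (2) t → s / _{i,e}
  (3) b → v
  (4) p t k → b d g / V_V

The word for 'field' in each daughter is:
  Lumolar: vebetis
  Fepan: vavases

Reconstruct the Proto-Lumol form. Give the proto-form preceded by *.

*vabates

Position 4: Lumolar has e, Fepan has a. Fepan preserves a here (none of its changes turn any other segment into a), so the proto-segment is *a.
Position 3: Lumolar has b, Fepan has v. Lumolar preserves b here (none of its changes turn any other segment into b), so the proto-segment is *b.
Position 6: Lumolar has i, Fepan has e. Fepan preserves e here (none of its changes turn any other segment into e), so the proto-segment is *e.
Continuing position by position gives *vabates; check it forward:
Lumolar: *vabates
  vabates → vabatis   [vowel merger]
  vabatis → vebetis   [vowel merger]
  giving Lumolar vebetis.
Fepan: *vabates > vabases > vavases  (by palatalisation, unconditioned shift)
Only *vabates yields all of Lumolar vebetis, Fepan vavases.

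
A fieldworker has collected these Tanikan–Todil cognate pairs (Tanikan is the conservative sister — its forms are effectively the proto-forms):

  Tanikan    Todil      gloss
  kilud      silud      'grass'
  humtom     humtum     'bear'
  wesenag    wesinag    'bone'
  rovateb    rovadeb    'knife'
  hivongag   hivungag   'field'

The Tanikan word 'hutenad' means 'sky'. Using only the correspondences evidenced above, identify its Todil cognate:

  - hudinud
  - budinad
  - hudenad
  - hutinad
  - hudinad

rovateb ~ rovadeb — Tanikan t corresponds to Todil d between vowels (before a front vowel).
wesenag ~ wesinag — Tanikan e corresponds to Todil i after a consonant, before a nasal.
Applying these to Tanikan 'hutenad':
  hutenad → hudenad   (t→d between vowels (before a front vowel))
  hudenad → hudinad   (e→i after a consonant, before a nasal)
So the Todil cognate is 'hudinad'.

hudinad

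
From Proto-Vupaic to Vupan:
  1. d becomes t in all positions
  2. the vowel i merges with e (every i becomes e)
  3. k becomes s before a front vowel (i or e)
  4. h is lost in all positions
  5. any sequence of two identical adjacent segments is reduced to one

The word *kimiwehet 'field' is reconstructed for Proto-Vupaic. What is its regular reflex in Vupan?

Vupan: start from *kimiwehet.
  rule 1: no change — kimiwehet
  rule 2 (vowel merger): kimiwehet → kemewehet
  rule 3 (palatalisation): kemewehet → semewehet
  rule 4 (h-loss): semewehet → semeweet
  rule 5 (degemination): semeweet → semewet
  ⇒ Vupan semewet

semewet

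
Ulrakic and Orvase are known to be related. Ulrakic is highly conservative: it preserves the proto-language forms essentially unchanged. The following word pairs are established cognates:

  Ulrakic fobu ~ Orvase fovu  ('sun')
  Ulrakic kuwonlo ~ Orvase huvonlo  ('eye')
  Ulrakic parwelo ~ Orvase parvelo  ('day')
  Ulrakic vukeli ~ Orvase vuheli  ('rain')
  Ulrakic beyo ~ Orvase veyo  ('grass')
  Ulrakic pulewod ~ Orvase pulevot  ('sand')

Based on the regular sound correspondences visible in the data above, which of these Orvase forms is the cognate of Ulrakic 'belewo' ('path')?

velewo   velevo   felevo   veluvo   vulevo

velevo

beyo ~ veyo — Ulrakic b corresponds to Orvase v word-initially before a front vowel.
kuwonlo ~ huvonlo, pulewod ~ pulevot — Ulrakic w corresponds to Orvase v between vowels (before a back vowel).
Applying these to Ulrakic 'belewo':
  belewo → velewo   (b→v word-initially before a front vowel)
  velewo → velevo   (w→v between vowels (before a back vowel))
So the Orvase cognate is 'velevo'.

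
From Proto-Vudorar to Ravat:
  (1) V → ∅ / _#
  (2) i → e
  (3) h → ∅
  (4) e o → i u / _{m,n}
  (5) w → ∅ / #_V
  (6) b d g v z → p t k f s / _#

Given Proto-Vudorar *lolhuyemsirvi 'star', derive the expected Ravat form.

loluyimserf

Ravat: start from *lolhuyemsirvi.
  rule 1 (apocope): lolhuyemsirvi → lolhuyemsirv
  rule 2 (vowel merger): lolhuyemsirv → lolhuyemserv
  rule 3 (h-loss): lolhuyemserv → loluyemserv
  rule 4 (pre-nasal raising): loluyemserv → loluyimserv
  rule 5: no change — loluyimserv
  rule 6 (final devoicing): loluyimserv → loluyimserf
  ⇒ Ravat loluyimserf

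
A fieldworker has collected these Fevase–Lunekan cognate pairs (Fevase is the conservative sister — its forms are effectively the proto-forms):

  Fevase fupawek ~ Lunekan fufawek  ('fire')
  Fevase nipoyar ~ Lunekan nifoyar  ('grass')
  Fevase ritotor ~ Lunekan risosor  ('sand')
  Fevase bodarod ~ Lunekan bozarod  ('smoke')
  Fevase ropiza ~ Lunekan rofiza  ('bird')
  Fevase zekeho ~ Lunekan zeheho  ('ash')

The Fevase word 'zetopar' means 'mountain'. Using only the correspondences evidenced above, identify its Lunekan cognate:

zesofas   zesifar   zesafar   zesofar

ritotor ~ risosor — Fevase t corresponds to Lunekan s between vowels (before a back vowel).
fupawek ~ fufawek — Fevase p corresponds to Lunekan f between vowels (before a back vowel).
Applying these to Fevase 'zetopar':
  zetopar → zesopar   (t→s between vowels (before a back vowel))
  zesopar → zesofar   (p→f between vowels (before a back vowel))
So the Lunekan cognate is 'zesofar'.

zesofar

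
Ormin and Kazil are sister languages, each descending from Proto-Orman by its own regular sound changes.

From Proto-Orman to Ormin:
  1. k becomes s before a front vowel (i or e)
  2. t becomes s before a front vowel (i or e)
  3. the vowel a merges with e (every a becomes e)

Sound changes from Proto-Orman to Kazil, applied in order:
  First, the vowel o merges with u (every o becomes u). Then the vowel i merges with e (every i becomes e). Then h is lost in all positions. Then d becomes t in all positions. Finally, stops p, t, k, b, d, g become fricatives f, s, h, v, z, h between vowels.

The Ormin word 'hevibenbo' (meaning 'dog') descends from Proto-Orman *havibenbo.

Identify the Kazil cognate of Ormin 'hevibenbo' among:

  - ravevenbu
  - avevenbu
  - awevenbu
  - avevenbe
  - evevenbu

Kazil: start from *havibenbo.
  rule 1 (vowel merger): havibenbo → havibenbu
  rule 2 (vowel merger): havibenbu → havebenbu
  rule 3 (h-loss): havebenbu → avebenbu
  rule 4: no change — avebenbu
  rule 5 (intervocalic lenition): avebenbu → avevenbu
  ⇒ Kazil avevenbu

avevenbu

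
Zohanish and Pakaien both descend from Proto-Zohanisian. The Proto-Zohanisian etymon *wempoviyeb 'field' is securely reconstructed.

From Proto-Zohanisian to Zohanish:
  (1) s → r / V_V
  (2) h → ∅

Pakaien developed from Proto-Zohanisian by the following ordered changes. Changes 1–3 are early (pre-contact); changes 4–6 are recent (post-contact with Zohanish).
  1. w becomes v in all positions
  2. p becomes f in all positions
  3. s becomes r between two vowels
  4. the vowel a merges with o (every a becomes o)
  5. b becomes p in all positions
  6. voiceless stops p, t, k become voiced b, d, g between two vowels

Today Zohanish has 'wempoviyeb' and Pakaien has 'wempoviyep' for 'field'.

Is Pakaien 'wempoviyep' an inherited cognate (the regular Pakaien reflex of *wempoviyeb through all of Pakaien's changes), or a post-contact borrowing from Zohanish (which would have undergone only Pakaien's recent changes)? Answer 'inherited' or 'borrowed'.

If inherited, *wempoviyeb would pass through all of Pakaien's changes:
Pakaien: *wempoviyeb > vempoviyeb > vemfoviyeb > vemfoviyep  (by unconditioned shift, unconditioned shift, unconditioned shift)
If borrowed from Zohanish 'wempoviyeb' after the early changes, it would undergo only the recent ones:
  rule 4 (vowel merger): no change (wempoviyeb)
  rule 5 (unconditioned shift): wempoviyeb → wempoviyep
  rule 6 (intervocalic voicing): no change (wempoviyep)
  ⇒ as a loan: wempoviyep
Pakaien 'wempoviyep' matches the loan outcome 'wempoviyep', not the inherited 'vemfoviyep' — it skipped the early Pakaien changes, so it was borrowed from Zohanish.

borrowed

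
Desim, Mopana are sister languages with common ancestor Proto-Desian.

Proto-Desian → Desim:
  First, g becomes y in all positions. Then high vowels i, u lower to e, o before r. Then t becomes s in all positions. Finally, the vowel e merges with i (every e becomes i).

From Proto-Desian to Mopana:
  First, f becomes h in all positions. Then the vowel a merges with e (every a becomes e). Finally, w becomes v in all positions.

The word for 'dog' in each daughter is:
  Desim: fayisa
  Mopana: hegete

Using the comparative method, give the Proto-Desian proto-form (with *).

Position 2: Desim has a, Mopana has e. Desim preserves a here (none of its changes turn any other segment into a), so the proto-segment is *a.
Position 3: Desim has y, Mopana has g. Mopana preserves g here (none of its changes turn any other segment into g), so the proto-segment is *g.
Position 6: Desim has a, Mopana has e. Desim preserves a here (none of its changes turn any other segment into a), so the proto-segment is *a.
Continuing position by position gives *fageta; check it forward:
Desim: *fageta
  fageta → fayeta   [unconditioned shift]
  fayeta (rule 2 does not apply)
  fayeta → fayesa   [unconditioned shift]
  fayesa → fayisa   [vowel merger]
  giving Desim fayisa.
Mopana: start from *fageta.
  rule 1 (unconditioned shift): fageta → hageta
  rule 2 (vowel merger): hageta → hegete
  rule 3: no change — hegete
  ⇒ Mopana hegete
Only *fageta yields all of Desim fayisa, Mopana hegete.

*fageta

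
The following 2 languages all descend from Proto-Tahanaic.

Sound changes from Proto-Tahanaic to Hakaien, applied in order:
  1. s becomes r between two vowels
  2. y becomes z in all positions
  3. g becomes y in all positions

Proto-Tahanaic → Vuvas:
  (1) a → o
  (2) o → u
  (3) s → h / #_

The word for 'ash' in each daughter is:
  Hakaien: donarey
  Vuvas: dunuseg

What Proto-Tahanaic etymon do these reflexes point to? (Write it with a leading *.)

*donaseg

Position 7: Hakaien has y, Vuvas has g. Vuvas preserves g here (none of its changes turn any other segment into g), so the proto-segment is *g.
Position 2: Hakaien has o, Vuvas has u. Hakaien preserves o here (none of its changes turn any other segment into o), so the proto-segment is *o.
Position 4: Hakaien has a, Vuvas has u. Hakaien preserves a here (none of its changes turn any other segment into a), so the proto-segment is *a.
Verify the candidate proto-form against each daughter:
Hakaien: start from *donaseg.
  rule 1 (rhotacism): donaseg → donareg
  rule 2: no change — donareg
  rule 3 (unconditioned shift): donareg → donarey
  ⇒ Hakaien donarey
Vuvas: *donaseg
  donaseg → donoseg   [vowel merger]
  donoseg → dunuseg   [vowel merger]
  dunuseg (rule 3 does not apply)
  giving Vuvas dunuseg.
No other proto-form is consistent with every reflex, so the reconstruction is *donaseg.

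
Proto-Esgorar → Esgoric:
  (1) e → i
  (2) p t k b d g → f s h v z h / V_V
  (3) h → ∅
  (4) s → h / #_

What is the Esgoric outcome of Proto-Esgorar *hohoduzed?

Esgoric: start from *hohoduzed.
  rule 1 (vowel merger): hohoduzed → hohoduzid
  rule 2 (intervocalic lenition): hohoduzid → hohozuzid
  rule 3 (h-loss): hohozuzid → oozuzid
  rule 4: no change — oozuzid
  ⇒ Esgoric oozuzid

oozuzid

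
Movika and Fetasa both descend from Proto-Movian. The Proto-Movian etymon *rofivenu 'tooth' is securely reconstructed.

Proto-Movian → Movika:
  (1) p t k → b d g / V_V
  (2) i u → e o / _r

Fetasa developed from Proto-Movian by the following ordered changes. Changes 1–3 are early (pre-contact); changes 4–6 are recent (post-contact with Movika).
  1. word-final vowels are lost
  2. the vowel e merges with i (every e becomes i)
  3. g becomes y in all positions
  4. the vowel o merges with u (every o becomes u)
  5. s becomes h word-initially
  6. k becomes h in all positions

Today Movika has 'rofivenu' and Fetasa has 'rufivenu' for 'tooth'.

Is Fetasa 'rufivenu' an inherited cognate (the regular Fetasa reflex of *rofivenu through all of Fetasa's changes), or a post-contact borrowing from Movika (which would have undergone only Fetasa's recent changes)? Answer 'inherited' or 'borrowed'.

borrowed

If inherited, *rofivenu would pass through all of Fetasa's changes:
Fetasa: start from *rofivenu.
  rule 1 (apocope): rofivenu → rofiven
  rule 2 (vowel merger): rofiven → rofivin
  rule 3: no change — rofivin
  rule 4 (vowel merger): rofivin → rufivin
  rule 5: no change — rufivin
  rule 6: no change — rufivin
  ⇒ Fetasa rufivin
If borrowed from Movika 'rofivenu' after the early changes, it would undergo only the recent ones:
  rule 4 (vowel merger): rofivenu → rufivenu
  rule 5 (debuccalisation): no change (rufivenu)
  rule 6 (unconditioned shift): no change (rufivenu)
  ⇒ as a loan: rufivenu
Fetasa 'rufivenu' matches the loan outcome 'rufivenu', not the inherited 'rufivin' — it skipped the early Fetasa changes, so it was borrowed from Movika.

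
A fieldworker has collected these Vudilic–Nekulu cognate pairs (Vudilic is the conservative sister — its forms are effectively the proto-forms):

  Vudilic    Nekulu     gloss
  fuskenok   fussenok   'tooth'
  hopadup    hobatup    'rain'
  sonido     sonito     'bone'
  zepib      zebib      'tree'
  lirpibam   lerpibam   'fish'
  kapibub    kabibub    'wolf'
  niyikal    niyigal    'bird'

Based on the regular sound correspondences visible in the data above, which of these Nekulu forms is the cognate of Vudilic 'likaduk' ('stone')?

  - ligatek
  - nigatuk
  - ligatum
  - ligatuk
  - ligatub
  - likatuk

ligatuk

niyikal ~ niyigal — Vudilic k corresponds to Nekulu g between vowels (before a back vowel).
hopadup ~ hobatup — Vudilic d corresponds to Nekulu t between vowels (before a back vowel).
Applying these to Vudilic 'likaduk':
  likaduk → ligaduk   (k→g between vowels (before a back vowel))
  ligaduk → ligatuk   (d→t between vowels (before a back vowel))
So the Nekulu cognate is 'ligatuk'.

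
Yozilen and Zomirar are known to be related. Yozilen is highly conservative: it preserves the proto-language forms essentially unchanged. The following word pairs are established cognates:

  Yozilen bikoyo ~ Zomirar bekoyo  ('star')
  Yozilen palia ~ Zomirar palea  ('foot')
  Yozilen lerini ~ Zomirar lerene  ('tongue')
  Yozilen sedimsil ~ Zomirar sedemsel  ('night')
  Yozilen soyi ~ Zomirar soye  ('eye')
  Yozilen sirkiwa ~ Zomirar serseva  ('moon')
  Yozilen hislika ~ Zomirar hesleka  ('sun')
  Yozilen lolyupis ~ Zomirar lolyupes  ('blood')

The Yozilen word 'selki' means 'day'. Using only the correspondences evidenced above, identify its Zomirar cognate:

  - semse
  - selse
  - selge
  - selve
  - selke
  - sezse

selse

sirkiwa ~ serseva — Yozilen k corresponds to Zomirar s after a consonant, before a front vowel.
lerini ~ lerene, soyi ~ soye — Yozilen i corresponds to Zomirar e word-finally.
Applying these to Yozilen 'selki':
  selki → selsi   (k→s after a consonant, before a front vowel)
  selsi → selse   (i→e word-finally)
So the Zomirar cognate is 'selse'.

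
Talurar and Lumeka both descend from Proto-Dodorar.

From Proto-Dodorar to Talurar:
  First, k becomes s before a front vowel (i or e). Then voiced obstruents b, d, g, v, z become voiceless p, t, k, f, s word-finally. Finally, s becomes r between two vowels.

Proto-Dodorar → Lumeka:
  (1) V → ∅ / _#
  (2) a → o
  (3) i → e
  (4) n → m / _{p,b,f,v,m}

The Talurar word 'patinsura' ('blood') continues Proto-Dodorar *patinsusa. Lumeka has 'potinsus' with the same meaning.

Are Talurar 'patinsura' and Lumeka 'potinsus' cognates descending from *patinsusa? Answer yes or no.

no

Derive the expected Lumeka reflex of *patinsusa:
Lumeka: *patinsusa > patinsus > potinsus > potensus  (by apocope, vowel merger, vowel merger)
The regular Lumeka reflex would be 'potensus', but the attested form is 'potinsus'. The correspondence is irregular, so they are not cognates (the Lumeka form has a different source).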